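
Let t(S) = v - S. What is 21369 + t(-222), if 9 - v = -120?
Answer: 21720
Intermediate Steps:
v = 129 (v = 9 - 1*(-120) = 9 + 120 = 129)
t(S) = 129 - S
21369 + t(-222) = 21369 + (129 - 1*(-222)) = 21369 + (129 + 222) = 21369 + 351 = 21720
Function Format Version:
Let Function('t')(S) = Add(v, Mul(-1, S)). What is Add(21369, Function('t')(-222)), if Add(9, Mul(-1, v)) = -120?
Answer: 21720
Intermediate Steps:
v = 129 (v = Add(9, Mul(-1, -120)) = Add(9, 120) = 129)
Function('t')(S) = Add(129, Mul(-1, S))
Add(21369, Function('t')(-222)) = Add(21369, Add(129, Mul(-1, -222))) = Add(21369, Add(129, 222)) = Add(21369, 351) = 21720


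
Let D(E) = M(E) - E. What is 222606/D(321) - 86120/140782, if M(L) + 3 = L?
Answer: -5223196042/70391 ≈ -74203.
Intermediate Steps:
M(L) = -3 + L
D(E) = -3 (D(E) = (-3 + E) - E = -3)
222606/D(321) - 86120/140782 = 222606/(-3) - 86120/140782 = 222606*(-⅓) - 86120*1/140782 = -74202 - 43060/70391 = -5223196042/70391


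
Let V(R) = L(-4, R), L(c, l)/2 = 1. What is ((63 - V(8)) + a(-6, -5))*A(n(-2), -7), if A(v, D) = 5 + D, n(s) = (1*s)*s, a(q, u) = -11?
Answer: -100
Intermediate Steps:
L(c, l) = 2 (L(c, l) = 2*1 = 2)
V(R) = 2
n(s) = s**2 (n(s) = s*s = s**2)
((63 - V(8)) + a(-6, -5))*A(n(-2), -7) = ((63 - 1*2) - 11)*(5 - 7) = ((63 - 2) - 11)*(-2) = (61 - 11)*(-2) = 50*(-2) = -100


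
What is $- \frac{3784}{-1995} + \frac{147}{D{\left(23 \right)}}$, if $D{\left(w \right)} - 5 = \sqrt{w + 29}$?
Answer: $- \frac{151573}{5985} + \frac{98 \sqrt{13}}{9} \approx 13.935$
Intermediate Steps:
$D{\left(w \right)} = 5 + \sqrt{29 + w}$ ($D{\left(w \right)} = 5 + \sqrt{w + 29} = 5 + \sqrt{29 + w}$)
$- \frac{3784}{-1995} + \frac{147}{D{\left(23 \right)}} = - \frac{3784}{-1995} + \frac{147}{5 + \sqrt{29 + 23}} = \left(-3784\right) \left(- \frac{1}{1995}\right) + \frac{147}{5 + \sqrt{52}} = \frac{3784}{1995} + \frac{147}{5 + 2 \sqrt{13}}$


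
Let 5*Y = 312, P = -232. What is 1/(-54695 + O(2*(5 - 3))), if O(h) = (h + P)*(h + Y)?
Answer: -5/349171 ≈ -1.4320e-5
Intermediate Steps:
Y = 312/5 (Y = (1/5)*312 = 312/5 ≈ 62.400)
O(h) = (-232 + h)*(312/5 + h) (O(h) = (h - 232)*(h + 312/5) = (-232 + h)*(312/5 + h))
1/(-54695 + O(2*(5 - 3))) = 1/(-54695 + (-72384/5 + (2*(5 - 3))**2 - 1696*(5 - 3)/5)) = 1/(-54695 + (-72384/5 + (2*2)**2 - 1696*2/5)) = 1/(-54695 + (-72384/5 + 4**2 - 848/5*4)) = 1/(-54695 + (-72384/5 + 16 - 3392/5)) = 1/(-54695 - 75696/5) = 1/(-349171/5) = -5/349171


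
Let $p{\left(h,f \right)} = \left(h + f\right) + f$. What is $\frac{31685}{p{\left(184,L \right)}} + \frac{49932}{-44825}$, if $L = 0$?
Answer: $\frac{1411092637}{8247800} \approx 171.09$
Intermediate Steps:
$p{\left(h,f \right)} = h + 2 f$ ($p{\left(h,f \right)} = \left(f + h\right) + f = h + 2 f$)
$\frac{31685}{p{\left(184,L \right)}} + \frac{49932}{-44825} = \frac{31685}{184 + 2 \cdot 0} + \frac{49932}{-44825} = \frac{31685}{184 + 0} + 49932 \left(- \frac{1}{44825}\right) = \frac{31685}{184} - \frac{49932}{44825} = \frac{1411092637}{8247800}$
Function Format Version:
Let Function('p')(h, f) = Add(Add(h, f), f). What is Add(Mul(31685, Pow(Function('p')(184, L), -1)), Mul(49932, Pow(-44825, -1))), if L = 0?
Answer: Rational(1411092637, 8247800) ≈ 171.09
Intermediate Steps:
Function('p')(h, f) = Add(h, Mul(2, f)) (Function('p')(h, f) = Add(Add(f, h), f) = Add(h, Mul(2, f)))
Add(Mul(31685, Pow(Function('p')(184, L), -1)), Mul(49932, Pow(-44825, -1))) = Add(Mul(31685, Pow(Add(184, Mul(2, 0)), -1)), Mul(49932, Pow(-44825, -1))) = Add(Mul(31685, Pow(Add(184, 0), -1)), Mul(49932, Rational(-1, 44825))) = Add(Mul(31685, Pow(184, -1)), Rational(-49932, 44825)) = Add(Mul(31685, Rational(1, 184)), Rational(-49932, 44825)) = Add(Rational(31685, 184), Rational(-49932, 44825)) = Rational(1411092637, 8247800)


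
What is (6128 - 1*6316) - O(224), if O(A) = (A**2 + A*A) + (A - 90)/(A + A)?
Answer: -22521027/224 ≈ -1.0054e+5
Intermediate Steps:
O(A) = 2*A**2 + (-90 + A)/(2*A) (O(A) = (A**2 + A**2) + (-90 + A)/((2*A)) = 2*A**2 + (-90 + A)*(1/(2*A)) = 2*A**2 + (-90 + A)/(2*A))
(6128 - 1*6316) - O(224) = (6128 - 1*6316) - (-90 + 224 + 4*224**3)/(2*224) = (6128 - 6316) - (-90 + 224 + 4*11239424)/(2*224) = -188 - (-90 + 224 + 44957696)/(2*224) = -188 - 44957830/(2*224) = -188 - 1*22478915/224 = -188 - 22478915/224 = -22521027/224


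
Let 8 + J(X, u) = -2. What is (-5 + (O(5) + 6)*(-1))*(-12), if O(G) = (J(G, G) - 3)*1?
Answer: -24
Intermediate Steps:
J(X, u) = -10 (J(X, u) = -8 - 2 = -10)
O(G) = -13 (O(G) = (-10 - 3)*1 = -13*1 = -13)
(-5 + (O(5) + 6)*(-1))*(-12) = (-5 + (-13 + 6)*(-1))*(-12) = (-5 - 7*(-1))*(-12) = (-5 + 7)*(-12) = 2*(-12) = -24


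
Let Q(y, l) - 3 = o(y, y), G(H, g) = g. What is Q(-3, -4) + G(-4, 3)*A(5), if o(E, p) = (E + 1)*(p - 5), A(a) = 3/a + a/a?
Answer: 119/5 ≈ 23.800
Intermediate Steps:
A(a) = 1 + 3/a (A(a) = 3/a + 1 = 1 + 3/a)
o(E, p) = (1 + E)*(-5 + p)
Q(y, l) = -2 + y² - 4*y (Q(y, l) = 3 + (-5 + y - 5*y + y*y) = 3 + (-5 + y - 5*y + y²) = 3 + (-5 + y² - 4*y) = -2 + y² - 4*y)
Q(-3, -4) + G(-4, 3)*A(5) = (-2 + (-3)² - 4*(-3)) + 3*((3 + 5)/5) = (-2 + 9 + 12) + 3*((⅕)*8) = 19 + 3*(8/5) = 19 + 24/5 = 119/5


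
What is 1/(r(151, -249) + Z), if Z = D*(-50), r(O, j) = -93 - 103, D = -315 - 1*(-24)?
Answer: 1/14354 ≈ 6.9667e-5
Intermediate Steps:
D = -291 (D = -315 + 24 = -291)
r(O, j) = -196
Z = 14550 (Z = -291*(-50) = 14550)
1/(r(151, -249) + Z) = 1/(-196 + 14550) = 1/14354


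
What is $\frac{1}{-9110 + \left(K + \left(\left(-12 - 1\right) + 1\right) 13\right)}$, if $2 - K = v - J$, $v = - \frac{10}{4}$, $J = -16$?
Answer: $- \frac{2}{18555} \approx -0.00010779$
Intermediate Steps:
$v = - \frac{5}{2}$ ($v = \left(-10\right) \frac{1}{4} = - \frac{5}{2} \approx -2.5$)
$K = - \frac{23}{2}$ ($K = 2 - \left(- \frac{5}{2} - -16\right) = 2 - \left(- \frac{5}{2} + 16\right) = 2 - \frac{27}{2} = - \frac{23}{2} \approx -11.5$)
$\frac{1}{-9110 + \left(K + \left(\left(-12 - 1\right) + 1\right) 13\right)} = \frac{1}{-9110 + \left(- \frac{23}{2} + \left(\left(-12 - 1\right) + 1\right) 13\right)} = \frac{1}{-9110 + \left(- \frac{23}{2} + \left(-13 + 1\right) 13\right)} = \frac{1}{-9110 - \frac{335}{2}} = \frac{1}{- \frac{18555}{2}} = - \frac{2}{18555}$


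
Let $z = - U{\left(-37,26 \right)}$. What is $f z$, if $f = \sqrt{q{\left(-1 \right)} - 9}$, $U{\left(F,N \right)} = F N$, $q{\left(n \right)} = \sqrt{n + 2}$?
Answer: $1924 i \sqrt{2} \approx 2720.9 i$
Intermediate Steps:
$q{\left(n \right)} = \sqrt{2 + n}$
$f = 2 i \sqrt{2}$ ($f = \sqrt{\sqrt{2 - 1} - 9} = \sqrt{\sqrt{1} - 9} = \sqrt{1 - 9} = \sqrt{-8} = 2 i \sqrt{2} \approx 2.8284 i$)
$z = 962$ ($z = - \left(-37\right) 26 = \left(-1\right) \left(-962\right) = 962$)
$f z = 2 i \sqrt{2} \cdot 962 = 1924 i \sqrt{2}$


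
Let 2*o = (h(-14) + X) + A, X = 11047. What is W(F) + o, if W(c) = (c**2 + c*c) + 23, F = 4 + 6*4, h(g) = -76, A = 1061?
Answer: 7607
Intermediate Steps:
F = 28 (F = 4 + 24 = 28)
W(c) = 23 + 2*c**2 (W(c) = (c**2 + c**2) + 23 = 2*c**2 + 23 = 23 + 2*c**2)
o = 6016 (o = ((-76 + 11047) + 1061)/2 = (10971 + 1061)/2 = (1/2)*12032 = 6016)
W(F) + o = (23 + 2*28**2) + 6016 = (23 + 2*784) + 6016 = (23 + 1568) + 6016 = 1591 + 6016 = 7607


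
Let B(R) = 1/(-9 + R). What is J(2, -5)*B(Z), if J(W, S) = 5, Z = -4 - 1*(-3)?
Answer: -½ ≈ -0.50000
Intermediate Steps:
Z = -1 (Z = -4 + 3 = -1)
J(2, -5)*B(Z) = 5/(-9 - 1) = 5/(-10) = 5*(-⅒) = -½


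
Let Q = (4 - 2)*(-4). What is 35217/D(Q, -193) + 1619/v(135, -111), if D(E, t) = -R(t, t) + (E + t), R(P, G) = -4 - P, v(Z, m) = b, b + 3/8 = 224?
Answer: -1485947/17890 ≈ -83.060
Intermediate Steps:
b = 1789/8 (b = -3/8 + 224 = 1789/8 ≈ 223.63)
v(Z, m) = 1789/8
Q = -8 (Q = 2*(-4) = -8)
D(E, t) = 4 + E + 2*t (D(E, t) = -(-4 - t) + (E + t) = (4 + t) + (E + t) = 4 + E + 2*t)
35217/D(Q, -193) + 1619/v(135, -111) = 35217/(4 - 8 + 2*(-193)) + 1619/(1789/8) = 35217/(4 - 8 - 386) + 1619*(8/1789) = 35217/(-390) + 12952/1789 = 35217*(-1/390) + 12952/1789 = -903/10 + 12952/1789 = -1485947/17890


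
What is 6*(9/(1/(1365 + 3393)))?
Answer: 256932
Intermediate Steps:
6*(9/(1/(1365 + 3393))) = 6*(9/(1/4758)) = 6*(9*4758) = 6*42822 = 256932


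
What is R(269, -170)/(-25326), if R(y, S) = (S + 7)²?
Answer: -26569/25326 ≈ -1.0491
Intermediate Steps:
R(y, S) = (7 + S)²
R(269, -170)/(-25326) = (7 - 170)²/(-25326) = (-163)²*(-1/25326) = 26569*(-1/25326) = -26569/25326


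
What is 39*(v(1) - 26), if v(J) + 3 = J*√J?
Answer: -1092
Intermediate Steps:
v(J) = -3 + J^(3/2) (v(J) = -3 + J*√J = -3 + J^(3/2))
39*(v(1) - 26) = 39*((-3 + 1^(3/2)) - 26) = 39*((-3 + 1) - 26) = 39*(-2 - 26) = 39*(-28) = -1092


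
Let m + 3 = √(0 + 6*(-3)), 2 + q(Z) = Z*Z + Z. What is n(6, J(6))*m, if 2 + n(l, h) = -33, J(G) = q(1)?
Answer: 105 - 105*I*√2 ≈ 105.0 - 148.49*I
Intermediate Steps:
q(Z) = -2 + Z + Z² (q(Z) = -2 + (Z*Z + Z) = -2 + (Z² + Z) = -2 + (Z + Z²) = -2 + Z + Z²)
J(G) = 0 (J(G) = -2 + 1 + 1² = -2 + 1 + 1 = 0)
n(l, h) = -35 (n(l, h) = -2 - 33 = -35)
m = -3 + 3*I*√2 (m = -3 + √(0 + 6*(-3)) = -3 + √(0 - 18) = -3 + √(-18) = -3 + 3*I*√2 ≈ -3.0 + 4.2426*I)
n(6, J(6))*m = -35*(-3 + 3*I*√2) = 105 - 105*I*√2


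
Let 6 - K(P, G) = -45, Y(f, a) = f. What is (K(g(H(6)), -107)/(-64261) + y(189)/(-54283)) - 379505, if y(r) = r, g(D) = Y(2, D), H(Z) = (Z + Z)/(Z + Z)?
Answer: -1323819664321577/3488279863 ≈ -3.7951e+5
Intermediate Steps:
H(Z) = 1 (H(Z) = (2*Z)/((2*Z)) = (2*Z)*(1/(2*Z)) = 1)
g(D) = 2
K(P, G) = 51 (K(P, G) = 6 - 1*(-45) = 6 + 45 = 51)
(K(g(H(6)), -107)/(-64261) + y(189)/(-54283)) - 379505 = (51/(-64261) + 189/(-54283)) - 379505 = (51*(-1/64261) + 189*(-1/54283)) - 379505 = (-51/64261 - 189/54283) - 379505 = -14913762/3488279863 - 379505 = -1323819664321577/3488279863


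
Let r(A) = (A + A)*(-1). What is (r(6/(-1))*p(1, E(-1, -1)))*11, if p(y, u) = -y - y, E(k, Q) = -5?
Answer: -264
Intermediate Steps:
p(y, u) = -2*y
r(A) = -2*A (r(A) = (2*A)*(-1) = -2*A)
(r(6/(-1))*p(1, E(-1, -1)))*11 = ((-12/(-1))*(-2*1))*11 = (-12*(-1)*(-2))*11 = (-2*(-6)*(-2))*11 = (12*(-2))*11 = -24*11 = -264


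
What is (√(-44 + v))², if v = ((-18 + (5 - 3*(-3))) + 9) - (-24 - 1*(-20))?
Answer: -35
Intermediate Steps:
v = 9 (v = ((-18 + (5 + 9)) + 9) - (-24 + 20) = ((-18 + 14) + 9) - 1*(-4) = (-4 + 9) + 4 = 5 + 4 = 9)
(√(-44 + v))² = (√(-44 + 9))² = (√(-35))² = (I*√35)² = -35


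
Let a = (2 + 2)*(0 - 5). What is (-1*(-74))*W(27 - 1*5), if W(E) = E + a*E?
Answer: -30932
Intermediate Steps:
a = -20 (a = 4*(-5) = -20)
W(E) = -19*E (W(E) = E - 20*E = -19*E)
(-1*(-74))*W(27 - 1*5) = (-1*(-74))*(-19*(27 - 1*5)) = 74*(-19*(27 - 5)) = 74*(-19*22) = 74*(-418) = -30932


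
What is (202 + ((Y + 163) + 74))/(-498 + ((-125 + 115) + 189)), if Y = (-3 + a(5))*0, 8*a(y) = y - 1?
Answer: -439/319 ≈ -1.3762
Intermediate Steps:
a(y) = -⅛ + y/8 (a(y) = (y - 1)/8 = (-1 + y)/8 = -⅛ + y/8)
Y = 0 (Y = (-3 + (-⅛ + (⅛)*5))*0 = (-3 + (-⅛ + 5/8))*0 = (-3 + ½)*0 = -5/2*0 = 0)
(202 + ((Y + 163) + 74))/(-498 + ((-125 + 115) + 189)) = (202 + ((0 + 163) + 74))/(-498 + ((-125 + 115) + 189)) = (202 + (163 + 74))/(-498 + (-10 + 189)) = (202 + 237)/(-498 + 179) = 439/(-319) = 439*(-1/319) = -439/319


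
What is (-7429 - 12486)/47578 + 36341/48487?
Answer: 763413493/2306914486 ≈ 0.33092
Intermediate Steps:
(-7429 - 12486)/47578 + 36341/48487 = -19915*1/47578 + 36341*(1/48487) = -19915/47578 + 36341/48487 = 763413493/2306914486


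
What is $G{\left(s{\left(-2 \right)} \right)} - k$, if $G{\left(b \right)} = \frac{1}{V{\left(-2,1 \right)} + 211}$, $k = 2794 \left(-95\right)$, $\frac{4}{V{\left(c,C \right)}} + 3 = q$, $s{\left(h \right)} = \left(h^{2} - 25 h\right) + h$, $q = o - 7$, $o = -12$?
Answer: $\frac{615532181}{2319} \approx 2.6543 \cdot 10^{5}$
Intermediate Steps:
$q = -19$ ($q = -12 - 7 = -19$)
$s{\left(h \right)} = h^{2} - 24 h$
$V{\left(c,C \right)} = - \frac{2}{11}$ ($V{\left(c,C \right)} = \frac{4}{-3 - 19} = \frac{4}{-22} = 4 \left(- \frac{1}{22}\right) = - \frac{2}{11}$)
$k = -265430$
$G{\left(b \right)} = \frac{11}{2319}$ ($G{\left(b \right)} = \frac{1}{- \frac{2}{11} + 211} = \frac{1}{\frac{2319}{11}} = \frac{11}{2319}$)
$G{\left(s{\left(-2 \right)} \right)} - k = \frac{11}{2319} - -265430 = \frac{11}{2319} + 265430 = \frac{615532181}{2319}$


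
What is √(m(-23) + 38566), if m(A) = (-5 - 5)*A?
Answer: 2*√9699 ≈ 196.97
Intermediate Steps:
m(A) = -10*A
√(m(-23) + 38566) = √(-10*(-23) + 38566) = √(230 + 38566) = √38796 = 2*√9699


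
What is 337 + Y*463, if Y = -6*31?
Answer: -85781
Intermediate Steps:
Y = -186
337 + Y*463 = 337 - 186*463 = 337 - 86118 = -85781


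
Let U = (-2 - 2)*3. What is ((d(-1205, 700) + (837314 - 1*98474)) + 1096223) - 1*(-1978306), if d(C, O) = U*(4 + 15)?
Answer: 3813141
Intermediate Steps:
U = -12 (U = -4*3 = -12)
d(C, O) = -228 (d(C, O) = -12*(4 + 15) = -12*19 = -228)
((d(-1205, 700) + (837314 - 1*98474)) + 1096223) - 1*(-1978306) = ((-228 + (837314 - 1*98474)) + 1096223) - 1*(-1978306) = ((-228 + (837314 - 98474)) + 1096223) + 1978306 = ((-228 + 738840) + 1096223) + 1978306 = (738612 + 1096223) + 1978306 = 1834835 + 1978306 = 3813141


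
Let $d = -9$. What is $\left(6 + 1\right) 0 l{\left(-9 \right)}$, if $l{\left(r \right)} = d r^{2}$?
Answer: $0$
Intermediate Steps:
$l{\left(r \right)} = - 9 r^{2}$
$\left(6 + 1\right) 0 l{\left(-9 \right)} = \left(6 + 1\right) 0 \left(- 9 \left(-9\right)^{2}\right) = 7 \cdot 0 \left(\left(-9\right) 81\right) = 0 \left(-729\right) = 0$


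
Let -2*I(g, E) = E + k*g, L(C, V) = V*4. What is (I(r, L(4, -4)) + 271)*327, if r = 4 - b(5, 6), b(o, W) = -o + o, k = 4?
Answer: 88617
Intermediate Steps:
L(C, V) = 4*V
b(o, W) = 0
r = 4 (r = 4 - 1*0 = 4 + 0 = 4)
I(g, E) = -2*g - E/2 (I(g, E) = -(E + 4*g)/2 = -2*g - E/2)
(I(r, L(4, -4)) + 271)*327 = ((-2*4 - 2*(-4)) + 271)*327 = ((-8 - 1/2*(-16)) + 271)*327 = ((-8 + 8) + 271)*327 = (0 + 271)*327 = 271*327 = 88617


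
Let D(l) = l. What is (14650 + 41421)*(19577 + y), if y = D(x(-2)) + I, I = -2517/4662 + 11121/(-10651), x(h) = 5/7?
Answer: 18167975976486895/16551654 ≈ 1.0977e+9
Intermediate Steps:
x(h) = 5/7 (x(h) = 5*(⅐) = 5/7)
I = -26218223/16551654 (I = -2517*1/4662 + 11121*(-1/10651) = -839/1554 - 11121/10651 = -26218223/16551654 ≈ -1.5840)
y = -14395613/16551654 (y = 5/7 - 26218223/16551654 = -14395613/16551654 ≈ -0.86974)
(14650 + 41421)*(19577 + y) = (14650 + 41421)*(19577 - 14395613/16551654) = 56071*(324017334745/16551654) = 18167975976486895/16551654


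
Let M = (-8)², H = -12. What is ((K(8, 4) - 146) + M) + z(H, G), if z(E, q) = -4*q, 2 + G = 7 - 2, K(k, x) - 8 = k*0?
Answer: -86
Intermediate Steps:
K(k, x) = 8 (K(k, x) = 8 + k*0 = 8 + 0 = 8)
G = 3 (G = -2 + (7 - 2) = -2 + 5 = 3)
M = 64
((K(8, 4) - 146) + M) + z(H, G) = ((8 - 146) + 64) - 4*3 = (-138 + 64) - 12 = -74 - 12 = -86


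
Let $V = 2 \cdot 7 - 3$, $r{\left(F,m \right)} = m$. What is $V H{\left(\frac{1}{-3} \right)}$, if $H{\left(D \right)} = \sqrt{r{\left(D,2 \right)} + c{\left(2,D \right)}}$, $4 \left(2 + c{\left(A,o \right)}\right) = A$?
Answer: $\frac{11 \sqrt{2}}{2} \approx 7.7782$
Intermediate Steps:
$c{\left(A,o \right)} = -2 + \frac{A}{4}$
$V = 11$ ($V = 14 - 3 = 11$)
$H{\left(D \right)} = \frac{\sqrt{2}}{2}$ ($H{\left(D \right)} = \sqrt{2 + \left(-2 + \frac{1}{4} \cdot 2\right)} = \sqrt{2 + \left(-2 + \frac{1}{2}\right)} = \sqrt{2 - \frac{3}{2}} = \sqrt{\frac{1}{2}} = \frac{\sqrt{2}}{2}$)
$V H{\left(\frac{1}{-3} \right)} = 11 \frac{\sqrt{2}}{2} = \frac{11 \sqrt{2}}{2}$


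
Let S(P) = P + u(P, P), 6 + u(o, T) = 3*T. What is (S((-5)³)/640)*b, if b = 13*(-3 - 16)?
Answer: 62491/320 ≈ 195.28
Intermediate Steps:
u(o, T) = -6 + 3*T
b = -247 (b = 13*(-19) = -247)
S(P) = -6 + 4*P (S(P) = P + (-6 + 3*P) = -6 + 4*P)
(S((-5)³)/640)*b = ((-6 + 4*(-5)³)/640)*(-247) = ((-6 + 4*(-125))*(1/640))*(-247) = ((-6 - 500)*(1/640))*(-247) = -506*1/640*(-247) = -253/320*(-247) = 62491/320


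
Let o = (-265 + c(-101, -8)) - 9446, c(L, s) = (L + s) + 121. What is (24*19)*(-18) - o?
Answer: 1491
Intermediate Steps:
c(L, s) = 121 + L + s
o = -9699 (o = (-265 + (121 - 101 - 8)) - 9446 = (-265 + 12) - 9446 = -253 - 9446 = -9699)
(24*19)*(-18) - o = (24*19)*(-18) - 1*(-9699) = 456*(-18) + 9699 = -8208 + 9699 = 1491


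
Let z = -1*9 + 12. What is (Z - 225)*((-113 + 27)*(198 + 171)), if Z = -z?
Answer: 7235352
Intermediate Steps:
z = 3 (z = -9 + 12 = 3)
Z = -3 (Z = -1*3 = -3)
(Z - 225)*((-113 + 27)*(198 + 171)) = (-3 - 225)*((-113 + 27)*(198 + 171)) = -(-19608)*369 = -228*(-31734) = 7235352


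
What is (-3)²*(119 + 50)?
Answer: 1521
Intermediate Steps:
(-3)²*(119 + 50) = 9*169 = 1521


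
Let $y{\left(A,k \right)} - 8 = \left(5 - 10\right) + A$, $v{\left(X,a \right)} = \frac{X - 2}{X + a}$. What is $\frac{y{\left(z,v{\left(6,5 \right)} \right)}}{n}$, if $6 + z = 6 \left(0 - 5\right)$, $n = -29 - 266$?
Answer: $\frac{33}{295} \approx 0.11186$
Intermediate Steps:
$n = -295$ ($n = -29 - 266 = -295$)
$v{\left(X,a \right)} = \frac{-2 + X}{X + a}$
$z = -36$ ($z = -6 + 6 \left(0 - 5\right) = -6 + 6 \left(-5\right) = -6 - 30 = -36$)
$y{\left(A,k \right)} = 3 + A$ ($y{\left(A,k \right)} = 8 + \left(\left(5 - 10\right) + A\right) = 8 + \left(-5 + A\right) = 3 + A$)
$\frac{y{\left(z,v{\left(6,5 \right)} \right)}}{n} = \frac{3 - 36}{-295} = \left(-33\right) \left(- \frac{1}{295}\right) = \frac{33}{295}$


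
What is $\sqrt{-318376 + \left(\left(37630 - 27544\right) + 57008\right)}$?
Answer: $i \sqrt{251282} \approx 501.28 i$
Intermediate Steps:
$\sqrt{-318376 + \left(\left(37630 - 27544\right) + 57008\right)} = \sqrt{-318376 + \left(10086 + 57008\right)} = \sqrt{-318376 + 67094} = \sqrt{-251282} = i \sqrt{251282}$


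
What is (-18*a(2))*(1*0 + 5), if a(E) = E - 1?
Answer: -90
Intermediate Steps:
a(E) = -1 + E
(-18*a(2))*(1*0 + 5) = (-18*(-1 + 2))*(1*0 + 5) = (-18*1)*(0 + 5) = -18*5 = -90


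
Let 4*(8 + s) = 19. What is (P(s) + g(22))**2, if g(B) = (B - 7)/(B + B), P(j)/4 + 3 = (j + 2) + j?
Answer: 1703025/1936 ≈ 879.66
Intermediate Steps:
s = -13/4 (s = -8 + (1/4)*19 = -8 + 19/4 = -13/4 ≈ -3.2500)
P(j) = -4 + 8*j (P(j) = -12 + 4*((j + 2) + j) = -12 + 4*((2 + j) + j) = -12 + 4*(2 + 2*j) = -12 + (8 + 8*j) = -4 + 8*j)
g(B) = (-7 + B)/(2*B) (g(B) = (-7 + B)/((2*B)) = (-7 + B)*(1/(2*B)) = (-7 + B)/(2*B))
(P(s) + g(22))**2 = ((-4 + 8*(-13/4)) + (1/2)*(-7 + 22)/22)**2 = ((-4 - 26) + (1/2)*(1/22)*15)**2 = (-30 + 15/44)**2 = (-1305/44)**2 = 1703025/1936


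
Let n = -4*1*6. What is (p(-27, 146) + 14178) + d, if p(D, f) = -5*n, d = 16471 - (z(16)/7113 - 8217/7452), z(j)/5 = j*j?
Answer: 60407143015/1963188 ≈ 30770.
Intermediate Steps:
n = -24 (n = -4*6 = -24)
z(j) = 5*j² (z(j) = 5*(j*j) = 5*j²)
d = 32337480991/1963188 (d = 16471 - ((5*16²)/7113 - 8217/7452) = 16471 - ((5*256)*(1/7113) - 8217*1/7452) = 16471 - (1280*(1/7113) - 913/828) = 16471 - (1280/7113 - 913/828) = 16471 - 1*(-1811443/1963188) = 16471 + 1811443/1963188 = 32337480991/1963188 ≈ 16472.)
p(D, f) = 120 (p(D, f) = -5*(-24) = 120)
(p(-27, 146) + 14178) + d = (120 + 14178) + 32337480991/1963188 = 14298 + 32337480991/1963188 = 60407143015/1963188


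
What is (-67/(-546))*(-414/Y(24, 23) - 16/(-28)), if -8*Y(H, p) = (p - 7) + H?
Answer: 97753/9555 ≈ 10.231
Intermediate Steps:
Y(H, p) = 7/8 - H/8 - p/8 (Y(H, p) = -((p - 7) + H)/8 = -((-7 + p) + H)/8 = -(-7 + H + p)/8 = 7/8 - H/8 - p/8)
(-67/(-546))*(-414/Y(24, 23) - 16/(-28)) = (-67/(-546))*(-414/(7/8 - ⅛*24 - ⅛*23) - 16/(-28)) = (-67*(-1/546))*(-414/(7/8 - 3 - 23/8) - 16*(-1/28)) = 67*(-414/(-5) + 4/7)/546 = 67*(-414*(-⅕) + 4/7)/546 = 67*(414/5 + 4/7)/546 = (67/546)*(2918/35) = 97753/9555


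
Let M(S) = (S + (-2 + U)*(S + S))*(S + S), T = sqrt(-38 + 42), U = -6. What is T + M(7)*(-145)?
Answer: 213152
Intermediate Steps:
T = 2 (T = sqrt(4) = 2)
M(S) = -30*S**2 (M(S) = (S + (-2 - 6)*(S + S))*(S + S) = (S - 16*S)*(2*S) = (-15*S)*(2*S) = -30*S**2)
T + M(7)*(-145) = 2 - 30*7**2*(-145) = 2 - 30*49*(-145) = 2 - 1470*(-145) = 2 + 213150 = 213152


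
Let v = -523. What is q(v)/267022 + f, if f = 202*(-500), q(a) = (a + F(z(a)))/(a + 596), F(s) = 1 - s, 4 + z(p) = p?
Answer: -1968753205995/19492606 ≈ -1.0100e+5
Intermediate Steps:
z(p) = -4 + p
q(a) = 5/(596 + a) (q(a) = (a + (1 - (-4 + a)))/(a + 596) = (a + (1 + (4 - a)))/(596 + a) = (a + (5 - a))/(596 + a) = 5/(596 + a))
f = -101000
q(v)/267022 + f = (5/(596 - 523))/267022 - 101000 = (5/73)*(1/267022) - 101000 = 5/19492606 - 101000 = -1968753205995/19492606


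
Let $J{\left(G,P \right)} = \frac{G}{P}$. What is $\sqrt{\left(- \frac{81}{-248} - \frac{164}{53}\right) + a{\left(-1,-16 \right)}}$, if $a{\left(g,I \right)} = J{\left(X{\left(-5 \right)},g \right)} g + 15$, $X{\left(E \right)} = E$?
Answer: $\frac{\sqrt{312370446}}{6572} \approx 2.6893$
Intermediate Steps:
$a{\left(g,I \right)} = 10$ ($a{\left(g,I \right)} = - \frac{5}{g} g + 15 = -5 + 15 = 10$)
$\sqrt{\left(- \frac{81}{-248} - \frac{164}{53}\right) + a{\left(-1,-16 \right)}} = \sqrt{\left(- \frac{81}{-248} - \frac{164}{53}\right) + 10} = \sqrt{\left(\left(-81\right) \left(- \frac{1}{248}\right) - \frac{164}{53}\right) + 10} = \sqrt{\left(\frac{81}{248} - \frac{164}{53}\right) + 10} = \sqrt{- \frac{36379}{13144} + 10} = \sqrt{\frac{95061}{13144}} = \frac{\sqrt{312370446}}{6572}$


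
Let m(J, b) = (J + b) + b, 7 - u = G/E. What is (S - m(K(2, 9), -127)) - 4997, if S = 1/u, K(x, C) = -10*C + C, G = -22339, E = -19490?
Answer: -531872752/114091 ≈ -4661.8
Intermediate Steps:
u = 114091/19490 (u = 7 - (-22339)/(-19490) = 7 - (-22339)*(-1)/19490 = 7 - 1*22339/19490 = 7 - 22339/19490 = 114091/19490 ≈ 5.8538)
K(x, C) = -9*C
S = 19490/114091 (S = 1/(114091/19490) = 19490/114091 ≈ 0.17083)
m(J, b) = J + 2*b
(S - m(K(2, 9), -127)) - 4997 = (19490/114091 - (-9*9 + 2*(-127))) - 4997 = (19490/114091 - (-81 - 254)) - 4997 = (19490/114091 - 1*(-335)) - 4997 = (19490/114091 + 335) - 4997 = 38239975/114091 - 4997 = -531872752/114091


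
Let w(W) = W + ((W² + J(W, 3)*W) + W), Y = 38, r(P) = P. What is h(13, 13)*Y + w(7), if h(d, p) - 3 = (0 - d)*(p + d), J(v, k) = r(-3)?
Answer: -12688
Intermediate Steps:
J(v, k) = -3
w(W) = W² - W (w(W) = W + ((W² - 3*W) + W) = W + (W² - 2*W) = W² - W)
h(d, p) = 3 - d*(d + p) (h(d, p) = 3 + (0 - d)*(p + d) = 3 + (-d)*(d + p) = 3 - d*(d + p))
h(13, 13)*Y + w(7) = (3 - 1*13² - 1*13*13)*38 + 7*(-1 + 7) = (3 - 1*169 - 169)*38 + 7*6 = (3 - 169 - 169)*38 + 42 = -335*38 + 42 = -12730 + 42 = -12688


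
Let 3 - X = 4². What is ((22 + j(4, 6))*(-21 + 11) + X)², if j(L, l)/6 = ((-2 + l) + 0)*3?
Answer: 908209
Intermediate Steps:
X = -13 (X = 3 - 1*4² = 3 - 1*16 = 3 - 16 = -13)
j(L, l) = -36 + 18*l (j(L, l) = 6*(((-2 + l) + 0)*3) = 6*((-2 + l)*3) = 6*(-6 + 3*l) = -36 + 18*l)
((22 + j(4, 6))*(-21 + 11) + X)² = ((22 + (-36 + 18*6))*(-21 + 11) - 13)² = ((22 + (-36 + 108))*(-10) - 13)² = ((22 + 72)*(-10) - 13)² = (94*(-10) - 13)² = (-940 - 13)² = (-953)² = 908209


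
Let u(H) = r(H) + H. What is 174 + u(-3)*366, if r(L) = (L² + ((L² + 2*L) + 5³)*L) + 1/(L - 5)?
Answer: -552879/4 ≈ -1.3822e+5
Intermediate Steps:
r(L) = L² + 1/(-5 + L) + L*(125 + L² + 2*L) (r(L) = (L² + ((L² + 2*L) + 125)*L) + 1/(-5 + L) = (L² + (125 + L² + 2*L)*L) + 1/(-5 + L) = (L² + L*(125 + L² + 2*L)) + 1/(-5 + L) = L² + 1/(-5 + L) + L*(125 + L² + 2*L))
u(H) = H + (1 + H⁴ - 625*H - 2*H³ + 110*H²)/(-5 + H) (u(H) = (1 + H⁴ - 625*H - 2*H³ + 110*H²)/(-5 + H) + H = H + (1 + H⁴ - 625*H - 2*H³ + 110*H²)/(-5 + H))
174 + u(-3)*366 = 174 + ((1 + (-3)⁴ - 630*(-3) - 2*(-3)³ + 111*(-3)²)/(-5 - 3))*366 = 174 + ((1 + 81 + 1890 - 2*(-27) + 111*9)/(-8))*366 = 174 - (1 + 81 + 1890 + 54 + 999)/8*366 = 174 - ⅛*3025*366 = 174 - 3025/8*366 = 174 - 553575/4 = -552879/4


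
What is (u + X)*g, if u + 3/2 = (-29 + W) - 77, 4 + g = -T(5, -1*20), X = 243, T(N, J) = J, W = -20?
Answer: 1848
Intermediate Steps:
g = 16 (g = -4 - (-1)*20 = -4 - 1*(-20) = -4 + 20 = 16)
u = -255/2 (u = -3/2 + ((-29 - 20) - 77) = -3/2 + (-49 - 77) = -3/2 - 126 = -255/2 ≈ -127.50)
(u + X)*g = (-255/2 + 243)*16 = (231/2)*16 = 1848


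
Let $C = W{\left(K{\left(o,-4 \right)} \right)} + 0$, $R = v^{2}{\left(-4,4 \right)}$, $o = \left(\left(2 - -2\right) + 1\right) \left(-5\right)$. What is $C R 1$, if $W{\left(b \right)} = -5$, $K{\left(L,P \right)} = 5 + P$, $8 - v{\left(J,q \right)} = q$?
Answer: $-80$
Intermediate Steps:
$v{\left(J,q \right)} = 8 - q$
$o = -25$ ($o = \left(\left(2 + 2\right) + 1\right) \left(-5\right) = \left(4 + 1\right) \left(-5\right) = 5 \left(-5\right) = -25$)
$R = 16$ ($R = \left(8 - 4\right)^{2} = 4^{2} = 16$)
$C = -5$ ($C = -5 + 0 = -5$)
$C R 1 = \left(-5\right) 16 \cdot 1 = \left(-80\right) 1 = -80$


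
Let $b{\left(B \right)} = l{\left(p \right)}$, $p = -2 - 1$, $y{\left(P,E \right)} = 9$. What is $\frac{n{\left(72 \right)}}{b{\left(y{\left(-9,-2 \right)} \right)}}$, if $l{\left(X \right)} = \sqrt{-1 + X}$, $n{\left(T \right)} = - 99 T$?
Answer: $3564 i \approx 3564.0 i$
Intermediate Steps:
$p = -3$
$b{\left(B \right)} = 2 i$ ($b{\left(B \right)} = \sqrt{-1 - 3} = \sqrt{-4} = 2 i$)
$\frac{n{\left(72 \right)}}{b{\left(y{\left(-9,-2 \right)} \right)}} = \frac{\left(-99\right) 72}{2 i} = - 7128 \left(- \frac{i}{2}\right) = 3564 i$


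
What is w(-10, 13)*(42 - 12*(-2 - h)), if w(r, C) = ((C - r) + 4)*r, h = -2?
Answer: -11340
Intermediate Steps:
w(r, C) = r*(4 + C - r) (w(r, C) = (4 + C - r)*r = r*(4 + C - r))
w(-10, 13)*(42 - 12*(-2 - h)) = (-10*(4 + 13 - 1*(-10)))*(42 - 12*(-2 - 1*(-2))) = (-10*(4 + 13 + 10))*(42 - 12*(-2 + 2)) = (-10*27)*(42 - 12*0) = -270*(42 + 0) = -270*42 = -11340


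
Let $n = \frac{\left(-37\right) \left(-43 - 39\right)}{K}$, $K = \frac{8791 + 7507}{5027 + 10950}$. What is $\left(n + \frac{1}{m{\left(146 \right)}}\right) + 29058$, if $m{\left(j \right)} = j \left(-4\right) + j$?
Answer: $\frac{114331460789}{3569262} \approx 32032.0$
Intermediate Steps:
$m{\left(j \right)} = - 3 j$ ($m{\left(j \right)} = - 4 j + j = - 3 j$)
$K = \frac{16298}{15977} \approx 1.0201$
$n = \frac{24237109}{8149}$ ($n = \frac{\left(-37\right) \left(-43 - 39\right)}{\frac{16298}{15977}} = \left(-37\right) \left(-82\right) \frac{15977}{16298} = 3034 \cdot \frac{15977}{16298} = \frac{24237109}{8149} \approx 2974.2$)
$\left(n + \frac{1}{m{\left(146 \right)}}\right) + 29058 = \left(\frac{24237109}{8149} + \frac{1}{\left(-3\right) 146}\right) + 29058 = \left(\frac{24237109}{8149} + \frac{1}{-438}\right) + 29058 = \left(\frac{24237109}{8149} - \frac{1}{438}\right) + 29058 = \frac{10615845593}{3569262} + 29058 = \frac{114331460789}{3569262}$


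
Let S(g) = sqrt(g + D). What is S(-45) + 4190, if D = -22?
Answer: 4190 + I*sqrt(67) ≈ 4190.0 + 8.1853*I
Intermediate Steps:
S(g) = sqrt(-22 + g) (S(g) = sqrt(g - 22) = sqrt(-22 + g))
S(-45) + 4190 = sqrt(-22 - 45) + 4190 = sqrt(-67) + 4190 = I*sqrt(67) + 4190 = 4190 + I*sqrt(67)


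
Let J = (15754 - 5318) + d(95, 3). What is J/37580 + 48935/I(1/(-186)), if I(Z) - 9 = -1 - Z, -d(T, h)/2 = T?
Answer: 171032517047/27978310 ≈ 6113.0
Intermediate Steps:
d(T, h) = -2*T
J = 10246 (J = (15754 - 5318) - 2*95 = 10436 - 190 = 10246)
I(Z) = 8 - Z (I(Z) = 9 + (-1 - Z) = 8 - Z)
J/37580 + 48935/I(1/(-186)) = 10246/37580 + 48935/(8 - 1/(-186)) = 10246*(1/37580) + 48935/(8 - 1*(-1/186)) = 5123/18790 + 48935/(8 + 1/186) = 5123/18790 + 48935/(1489/186) = 5123/18790 + 48935*(186/1489) = 5123/18790 + 9101910/1489 = 171032517047/27978310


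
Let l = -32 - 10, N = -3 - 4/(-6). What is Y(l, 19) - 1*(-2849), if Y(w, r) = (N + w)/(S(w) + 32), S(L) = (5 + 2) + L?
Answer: 25774/9 ≈ 2863.8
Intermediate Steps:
N = -7/3 (N = -3 - 4*(-1)/6 = -3 - 1*(-⅔) = -3 + ⅔ = -7/3 ≈ -2.3333)
l = -42
S(L) = 7 + L
Y(w, r) = (-7/3 + w)/(39 + w) (Y(w, r) = (-7/3 + w)/((7 + w) + 32) = (-7/3 + w)/(39 + w))
Y(l, 19) - 1*(-2849) = (-7/3 - 42)/(39 - 42) - 1*(-2849) = -133/3/(-3) + 2849 = -⅓*(-133/3) + 2849 = 133/9 + 2849 = 25774/9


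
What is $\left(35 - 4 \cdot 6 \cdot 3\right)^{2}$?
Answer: $1369$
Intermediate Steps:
$\left(35 - 4 \cdot 6 \cdot 3\right)^{2} = \left(35 - 24 \cdot 3\right)^{2} = \left(35 - 72\right)^{2} = \left(-37\right)^{2} = 1369$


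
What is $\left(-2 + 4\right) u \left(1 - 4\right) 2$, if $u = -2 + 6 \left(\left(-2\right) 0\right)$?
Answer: $24$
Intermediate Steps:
$u = -2$ ($u = -2 + 6 \cdot 0 = -2 + 0 = -2$)
$\left(-2 + 4\right) u \left(1 - 4\right) 2 = \left(-2 + 4\right) \left(-2\right) \left(1 - 4\right) 2 = 2 \left(-2\right) \left(\left(-3\right) 2\right) = \left(-4\right) \left(-6\right) = 24$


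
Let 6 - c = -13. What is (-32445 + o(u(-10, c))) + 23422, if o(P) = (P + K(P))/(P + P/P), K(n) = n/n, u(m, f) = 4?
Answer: -9022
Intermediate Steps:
c = 19 (c = 6 - 1*(-13) = 6 + 13 = 19)
K(n) = 1
o(P) = 1 (o(P) = (P + 1)/(P + P/P) = (1 + P)/(P + 1) = (1 + P)/(1 + P) = 1)
(-32445 + o(u(-10, c))) + 23422 = (-32445 + 1) + 23422 = -32444 + 23422 = -9022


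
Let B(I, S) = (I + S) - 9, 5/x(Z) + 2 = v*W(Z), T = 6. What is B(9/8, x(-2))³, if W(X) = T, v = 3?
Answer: -1771561/4096 ≈ -432.51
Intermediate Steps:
W(X) = 6
x(Z) = 5/16 (x(Z) = 5/(-2 + 3*6) = 5/(-2 + 18) = 5/16)
B(I, S) = -9 + I + S
B(9/8, x(-2))³ = (-9 + 9/8 + 5/16)³ = (-121/16)³ = -1771561/4096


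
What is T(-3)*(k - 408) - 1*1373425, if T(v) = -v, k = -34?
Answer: -1374751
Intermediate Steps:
T(-3)*(k - 408) - 1*1373425 = (-1*(-3))*(-34 - 408) - 1*1373425 = 3*(-442) - 1373425 = -1326 - 1373425 = -1374751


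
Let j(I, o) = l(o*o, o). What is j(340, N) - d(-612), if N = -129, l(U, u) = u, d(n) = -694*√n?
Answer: -129 + 4164*I*√17 ≈ -129.0 + 17169.0*I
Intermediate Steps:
j(I, o) = o
j(340, N) - d(-612) = -129 - (-694)*√(-612) = -129 - (-694)*6*I*√17 = -129 - (-4164)*I*√17 = -129 + 4164*I*√17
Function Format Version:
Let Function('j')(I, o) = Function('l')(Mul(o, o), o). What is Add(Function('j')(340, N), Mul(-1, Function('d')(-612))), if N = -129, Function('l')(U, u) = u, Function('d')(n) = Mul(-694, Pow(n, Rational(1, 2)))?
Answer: Add(-129, Mul(4164, I, Pow(17, Rational(1, 2)))) ≈ Add(-129.00, Mul(17169., I))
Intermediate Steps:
Function('j')(I, o) = o
Add(Function('j')(340, N), Mul(-1, Function('d')(-612))) = Add(-129, Mul(-1, Mul(-694, Pow(-612, Rational(1, 2))))) = Add(-129, Mul(-1, Mul(-694, Mul(6, I, Pow(17, Rational(1, 2)))))) = Add(-129, Mul(-1, Mul(-4164, I, Pow(17, Rational(1, 2))))) = Add(-129, Mul(4164, I, Pow(17, Rational(1, 2))))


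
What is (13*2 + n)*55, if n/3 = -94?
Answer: -14080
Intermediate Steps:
n = -282 (n = 3*(-94) = -282)
(13*2 + n)*55 = (13*2 - 282)*55 = (26 - 282)*55 = -256*55 = -14080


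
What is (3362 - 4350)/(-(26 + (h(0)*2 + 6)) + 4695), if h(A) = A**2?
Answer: -988/4663 ≈ -0.21188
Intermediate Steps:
(3362 - 4350)/(-(26 + (h(0)*2 + 6)) + 4695) = (3362 - 4350)/(-(26 + (0**2*2 + 6)) + 4695) = -988/(-(26 + (0*2 + 6)) + 4695) = -988/(-(26 + (0 + 6)) + 4695) = -988/(-(26 + 6) + 4695) = -988/(-1*32 + 4695) = -988/(-32 + 4695) = -988/4663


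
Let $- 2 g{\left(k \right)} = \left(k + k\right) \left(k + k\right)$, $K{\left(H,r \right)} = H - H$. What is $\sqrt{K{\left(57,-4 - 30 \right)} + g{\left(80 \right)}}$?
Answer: $80 i \sqrt{2} \approx 113.14 i$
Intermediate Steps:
$K{\left(H,r \right)} = 0$
$g{\left(k \right)} = - 2 k^{2}$ ($g{\left(k \right)} = - \frac{\left(k + k\right) \left(k + k\right)}{2} = - \frac{2 k 2 k}{2} = - \frac{4 k^{2}}{2} = - 2 k^{2}$)
$\sqrt{K{\left(57,-4 - 30 \right)} + g{\left(80 \right)}} = \sqrt{0 - 2 \cdot 80^{2}} = \sqrt{0 - 12800} = \sqrt{-12800} = 80 i \sqrt{2}$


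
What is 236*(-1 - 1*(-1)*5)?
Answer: 944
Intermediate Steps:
236*(-1 - 1*(-1)*5) = 236*(-1 + 1*5) = 236*(-1 + 5) = 236*4 = 944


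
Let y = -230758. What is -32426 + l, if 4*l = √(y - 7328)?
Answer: -32426 + 3*I*√26454/4 ≈ -32426.0 + 121.99*I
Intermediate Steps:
l = 3*I*√26454/4 (l = √(-230758 - 7328)/4 = √(-238086)/4 = (3*I*√26454)/4 = 3*I*√26454/4 ≈ 121.99*I)
-32426 + l = -32426 + 3*I*√26454/4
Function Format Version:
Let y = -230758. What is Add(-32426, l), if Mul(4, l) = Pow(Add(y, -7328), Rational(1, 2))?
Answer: Add(-32426, Mul(Rational(3, 4), I, Pow(26454, Rational(1, 2)))) ≈ Add(-32426., Mul(121.99, I))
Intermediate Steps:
l = Mul(Rational(3, 4), I, Pow(26454, Rational(1, 2))) (l = Mul(Rational(1, 4), Pow(Add(-230758, -7328), Rational(1, 2))) = Mul(Rational(1, 4), Pow(-238086, Rational(1, 2))) = Mul(Rational(1, 4), Mul(3, I, Pow(26454, Rational(1, 2)))) = Mul(Rational(3, 4), I, Pow(26454, Rational(1, 2))) ≈ Mul(121.99, I))
Add(-32426, l) = Add(-32426, Mul(Rational(3, 4), I, Pow(26454, Rational(1, 2))))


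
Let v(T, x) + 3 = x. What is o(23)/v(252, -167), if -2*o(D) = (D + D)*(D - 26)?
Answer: -69/170 ≈ -0.40588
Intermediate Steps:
v(T, x) = -3 + x
o(D) = -D*(-26 + D) (o(D) = -(D + D)*(D - 26)/2 = -2*D*(-26 + D)/2 = -D*(-26 + D))
o(23)/v(252, -167) = (23*(26 - 1*23))/(-3 - 167) = (23*(26 - 23))/(-170) = (23*3)*(-1/170) = 69*(-1/170) = -69/170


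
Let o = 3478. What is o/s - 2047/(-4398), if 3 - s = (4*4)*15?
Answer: -4937035/347442 ≈ -14.210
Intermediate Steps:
s = -237 (s = 3 - 4*4*15 = 3 - 16*15 = 3 - 1*240 = 3 - 240 = -237)
o/s - 2047/(-4398) = 3478/(-237) - 2047/(-4398) = 3478*(-1/237) - 2047*(-1/4398) = -3478/237 + 2047/4398 = -4937035/347442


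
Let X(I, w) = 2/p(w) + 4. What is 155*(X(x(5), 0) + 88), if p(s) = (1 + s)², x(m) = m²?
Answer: 14570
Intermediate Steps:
X(I, w) = 4 + 2/(1 + w)² (X(I, w) = 2/((1 + w)²) + 4 = 2/(1 + w)² + 4 = 4 + 2/(1 + w)²)
155*(X(x(5), 0) + 88) = 155*((4 + 2/(1 + 0)²) + 88) = 155*((4 + 2/1²) + 88) = 155*((4 + 2*1) + 88) = 155*((4 + 2) + 88) = 155*(6 + 88) = 155*94 = 14570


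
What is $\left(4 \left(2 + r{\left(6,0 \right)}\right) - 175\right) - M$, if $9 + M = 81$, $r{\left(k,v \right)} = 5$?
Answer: $-219$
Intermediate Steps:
$M = 72$ ($M = -9 + 81 = 72$)
$\left(4 \left(2 + r{\left(6,0 \right)}\right) - 175\right) - M = \left(4 \left(2 + 5\right) - 175\right) - 72 = \left(4 \cdot 7 - 175\right) - 72 = \left(28 - 175\right) - 72 = -147 - 72 = -219$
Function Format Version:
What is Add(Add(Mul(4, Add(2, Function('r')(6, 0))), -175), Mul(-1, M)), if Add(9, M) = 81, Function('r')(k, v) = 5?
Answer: -219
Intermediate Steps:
M = 72 (M = Add(-9, 81) = 72)
Add(Add(Mul(4, Add(2, Function('r')(6, 0))), -175), Mul(-1, M)) = Add(Add(Mul(4, Add(2, 5)), -175), Mul(-1, 72)) = Add(Add(Mul(4, 7), -175), -72) = Add(Add(28, -175), -72) = Add(-147, -72) = -219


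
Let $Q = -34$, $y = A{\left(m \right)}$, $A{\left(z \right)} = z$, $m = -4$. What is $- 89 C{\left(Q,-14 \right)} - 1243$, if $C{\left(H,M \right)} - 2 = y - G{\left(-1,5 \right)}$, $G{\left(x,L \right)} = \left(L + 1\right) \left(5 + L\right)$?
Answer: $4275$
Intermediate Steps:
$G{\left(x,L \right)} = \left(1 + L\right) \left(5 + L\right)$
$y = -4$
$C{\left(H,M \right)} = -62$ ($C{\left(H,M \right)} = 2 - \left(34 + 30\right) = 2 - 64 = -62$)
$- 89 C{\left(Q,-14 \right)} - 1243 = \left(-89\right) \left(-62\right) - 1243 = 5518 - 1243 = 4275$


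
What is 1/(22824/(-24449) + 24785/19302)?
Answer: 471914598/165419617 ≈ 2.8528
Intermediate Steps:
1/(22824/(-24449) + 24785/19302) = 1/(22824*(-1/24449) + 24785*(1/19302)) = 1/(-22824/24449 + 24785/19302) = 1/(165419617/471914598) = 471914598/165419617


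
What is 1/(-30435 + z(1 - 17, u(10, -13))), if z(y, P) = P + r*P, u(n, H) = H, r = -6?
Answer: -1/30370 ≈ -3.2927e-5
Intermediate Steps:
z(y, P) = -5*P (z(y, P) = P - 6*P = -5*P)
1/(-30435 + z(1 - 17, u(10, -13))) = 1/(-30435 - 5*(-13)) = 1/(-30435 + 65) = 1/(-30370) = -1/30370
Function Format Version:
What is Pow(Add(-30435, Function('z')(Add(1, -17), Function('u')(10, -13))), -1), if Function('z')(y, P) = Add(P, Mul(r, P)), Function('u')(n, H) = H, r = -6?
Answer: Rational(-1, 30370) ≈ -3.2927e-5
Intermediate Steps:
Function('z')(y, P) = Mul(-5, P) (Function('z')(y, P) = Add(P, Mul(-6, P)) = Mul(-5, P))
Pow(Add(-30435, Function('z')(Add(1, -17), Function('u')(10, -13))), -1) = Pow(Add(-30435, Mul(-5, -13)), -1) = Pow(Add(-30435, 65), -1) = Pow(-30370, -1) = Rational(-1, 30370)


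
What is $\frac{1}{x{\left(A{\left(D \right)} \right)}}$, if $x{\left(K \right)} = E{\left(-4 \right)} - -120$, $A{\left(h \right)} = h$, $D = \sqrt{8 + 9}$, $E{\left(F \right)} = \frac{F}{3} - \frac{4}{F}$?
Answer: $\frac{3}{359} \approx 0.0083565$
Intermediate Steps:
$E{\left(F \right)} = - \frac{4}{F} + \frac{F}{3}$ ($E{\left(F \right)} = F \frac{1}{3} - \frac{4}{F} = \frac{F}{3} - \frac{4}{F} = - \frac{4}{F} + \frac{F}{3}$)
$D = \sqrt{17} \approx 4.1231$
$x{\left(K \right)} = \frac{359}{3}$ ($x{\left(K \right)} = \left(- \frac{4}{-4} + \frac{1}{3} \left(-4\right)\right) - -120 = \left(\left(-4\right) \left(- \frac{1}{4}\right) - \frac{4}{3}\right) + 120 = \left(1 - \frac{4}{3}\right) + 120 = - \frac{1}{3} + 120 = \frac{359}{3}$)
$\frac{1}{x{\left(A{\left(D \right)} \right)}} = \frac{1}{\frac{359}{3}} = \frac{3}{359}$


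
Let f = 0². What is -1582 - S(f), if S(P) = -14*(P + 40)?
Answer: -1022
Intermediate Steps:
f = 0
S(P) = -560 - 14*P (S(P) = -14*(40 + P) = -560 - 14*P)
-1582 - S(f) = -1582 - (-560 - 14*0) = -1582 - (-560 + 0) = -1582 - 1*(-560) = -1582 + 560 = -1022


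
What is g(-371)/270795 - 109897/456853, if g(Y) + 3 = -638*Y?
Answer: 15675052544/24742701627 ≈ 0.63352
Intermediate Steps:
g(Y) = -3 - 638*Y
g(-371)/270795 - 109897/456853 = (-3 - 638*(-371))/270795 - 109897/456853 = (-3 + 236698)*(1/270795) - 109897*1/456853 = 236695*(1/270795) - 109897/456853 = 47339/54159 - 109897/456853 = 15675052544/24742701627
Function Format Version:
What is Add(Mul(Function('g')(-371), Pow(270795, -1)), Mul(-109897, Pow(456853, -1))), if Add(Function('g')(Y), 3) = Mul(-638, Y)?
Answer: Rational(15675052544, 24742701627) ≈ 0.63352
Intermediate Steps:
Function('g')(Y) = Add(-3, Mul(-638, Y))
Add(Mul(Function('g')(-371), Pow(270795, -1)), Mul(-109897, Pow(456853, -1))) = Add(Mul(Add(-3, Mul(-638, -371)), Pow(270795, -1)), Mul(-109897, Pow(456853, -1))) = Add(Mul(Add(-3, 236698), Rational(1, 270795)), Mul(-109897, Rational(1, 456853))) = Add(Mul(236695, Rational(1, 270795)), Rational(-109897, 456853)) = Add(Rational(47339, 54159), Rational(-109897, 456853)) = Rational(15675052544, 24742701627)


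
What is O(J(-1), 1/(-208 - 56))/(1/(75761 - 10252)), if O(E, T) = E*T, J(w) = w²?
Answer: -65509/264 ≈ -248.14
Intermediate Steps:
O(J(-1), 1/(-208 - 56))/(1/(75761 - 10252)) = ((-1)²/(-208 - 56))/(1/(75761 - 10252)) = (1/(-264))/(1/65509) = (1*(-1/264))/(1/65509) = -1/264*65509 = -65509/264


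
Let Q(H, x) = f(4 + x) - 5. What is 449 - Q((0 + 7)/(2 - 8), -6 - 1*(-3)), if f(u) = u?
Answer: 453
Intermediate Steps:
Q(H, x) = -1 + x (Q(H, x) = (4 + x) - 5 = -1 + x)
449 - Q((0 + 7)/(2 - 8), -6 - 1*(-3)) = 449 - (-1 + (-6 - 1*(-3))) = 449 - (-1 + (-6 + 3)) = 449 - (-1 - 3) = 449 - 1*(-4) = 449 + 4 = 453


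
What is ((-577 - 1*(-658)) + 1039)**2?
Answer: 1254400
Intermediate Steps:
((-577 - 1*(-658)) + 1039)**2 = ((-577 + 658) + 1039)**2 = (81 + 1039)**2 = 1120**2 = 1254400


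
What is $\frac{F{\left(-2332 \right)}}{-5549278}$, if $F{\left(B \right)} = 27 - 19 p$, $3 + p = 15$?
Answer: $\frac{201}{5549278} \approx 3.6221 \cdot 10^{-5}$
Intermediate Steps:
$p = 12$ ($p = -3 + 15 = 12$)
$F{\left(B \right)} = -201$ ($F{\left(B \right)} = 27 - 228 = -201$)
$\frac{F{\left(-2332 \right)}}{-5549278} = - \frac{201}{-5549278} = \left(-201\right) \left(- \frac{1}{5549278}\right) = \frac{201}{5549278}$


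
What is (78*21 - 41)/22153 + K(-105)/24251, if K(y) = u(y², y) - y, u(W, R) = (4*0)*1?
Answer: 41054912/537232403 ≈ 0.076419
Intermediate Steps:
u(W, R) = 0 (u(W, R) = 0*1 = 0)
K(y) = -y (K(y) = 0 - y = -y)
(78*21 - 41)/22153 + K(-105)/24251 = (78*21 - 41)/22153 - 1*(-105)/24251 = (1638 - 41)*(1/22153) + 105*(1/24251) = 1597*(1/22153) + 105/24251 = 1597/22153 + 105/24251 = 41054912/537232403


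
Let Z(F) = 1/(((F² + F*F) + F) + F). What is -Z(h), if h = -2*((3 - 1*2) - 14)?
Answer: -1/1404 ≈ -0.00071225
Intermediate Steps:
h = 26 (h = -2*((3 - 2) - 14) = -2*(1 - 14) = -2*(-13) = 26)
Z(F) = 1/(2*F + 2*F²) (Z(F) = 1/(((F² + F²) + F) + F) = 1/((2*F² + F) + F) = 1/((F + 2*F²) + F) = 1/(2*F + 2*F²))
-Z(h) = -1/(2*26*(1 + 26)) = -1/(2*26*27) = -1*1/1404 = -1/1404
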